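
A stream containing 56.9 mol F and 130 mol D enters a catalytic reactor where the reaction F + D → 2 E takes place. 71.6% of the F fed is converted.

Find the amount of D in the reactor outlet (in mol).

89.3 mol

F reacted = 0.716 × 56.9 = 40.74 mol; ν_F = −1, so ξ = 40.74/1 = 40.74 mol.
Outlet amounts (n = n₀ + ν ξ):
  F: 56.9 − 1(40.74) = 16.16
  D: 130 − 1(40.74) = 89.26
  E: 0 + 2(40.74) = 81.48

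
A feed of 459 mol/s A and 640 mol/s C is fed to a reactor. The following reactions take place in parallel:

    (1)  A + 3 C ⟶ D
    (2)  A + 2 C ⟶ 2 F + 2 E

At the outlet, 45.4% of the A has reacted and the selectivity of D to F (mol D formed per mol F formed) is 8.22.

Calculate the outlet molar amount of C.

Conversion of A: A consumed = 0.454 × 459 = 208.4 mol/s = 1ξ₁ + 1ξ₂.
Selectivity: 1ξ₁ / (2ξ₂) = 8.22 → ξ₁ = 16.44 ξ₂.
Substitute: (1·16.44 + 1) ξ₂ = 208.4 → ξ₂ = 11.95 mol/s, ξ₁ = 196.4 mol/s.
Outlet amounts (n = n₀ + Σ ν·ξ):
  A: 459 − 1(196.4) − 1(11.95) = 250.6
  C: 640 − 3(196.4) − 2(11.95) = 26.79
  D: 0 + 1(196.4) = 196.4
  F: 0 + 2(11.95) = 23.9
  E: 0 + 2(11.95) = 23.9

26.8 mol/s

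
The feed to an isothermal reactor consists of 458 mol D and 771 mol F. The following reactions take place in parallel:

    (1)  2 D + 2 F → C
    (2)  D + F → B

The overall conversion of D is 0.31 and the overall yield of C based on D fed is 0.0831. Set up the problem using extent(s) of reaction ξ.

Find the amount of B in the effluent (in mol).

65.9 mol

Yield of C: 1ξ₁ / 458 = 0.0831 → ξ₁ = 38.06 mol.
Conversion of D: 2ξ₁ + 1ξ₂ = 0.31 × 458 = 142 → ξ₂ = 65.86 mol.
Outlet amounts (n = n₀ + Σ ν·ξ):
  D: 458 − 2(38.06) − 1(65.86) = 316
  F: 771 − 2(38.06) − 1(65.86) = 629
  C: 0 + 1(38.06) = 38.06
  B: 0 + 1(65.86) = 65.86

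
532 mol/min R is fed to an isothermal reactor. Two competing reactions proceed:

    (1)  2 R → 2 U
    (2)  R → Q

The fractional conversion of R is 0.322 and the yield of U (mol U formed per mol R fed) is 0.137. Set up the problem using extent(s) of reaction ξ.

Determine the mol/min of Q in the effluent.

Yield of U: 2ξ₁ / 532 = 0.137 → ξ₁ = 36.44 mol/min.
Conversion of R: 2ξ₁ + 1ξ₂ = 0.322 × 532 = 171.3 → ξ₂ = 98.42 mol/min.
Outlet amounts (n = n₀ + Σ ν·ξ):
  R: 532 − 2(36.44) − 1(98.42) = 360.7
  U: 0 + 2(36.44) = 72.88
  Q: 0 + 1(98.42) = 98.42

98.4 mol/min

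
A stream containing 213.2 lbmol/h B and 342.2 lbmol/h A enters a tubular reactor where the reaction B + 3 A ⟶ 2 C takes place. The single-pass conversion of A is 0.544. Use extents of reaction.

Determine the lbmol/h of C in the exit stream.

124 lbmol/h

A reacted = 0.544 × 342.2 = 186.2 lbmol/h; ν_A = −3, so ξ = 186.2/3 = 62.05 lbmol/h.
Outlet amounts (n = n₀ + ν ξ):
  B: 213.2 − 1(62.05) = 151.1
  A: 342.2 − 3(62.05) = 156
  C: 0 + 2(62.05) = 124.1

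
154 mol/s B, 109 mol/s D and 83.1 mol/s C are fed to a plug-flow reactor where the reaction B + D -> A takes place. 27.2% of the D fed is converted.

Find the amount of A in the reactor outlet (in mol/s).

29.6 mol/s

D reacted = 0.272 × 109 = 29.65 mol/s; ν_D = −1, so ξ = 29.65/1 = 29.65 mol/s.
Outlet amounts (n = n₀ + ν ξ):
  B: 154 − 1(29.65) = 124.4
  D: 109 − 1(29.65) = 79.35
  A: 0 + 1(29.65) = 29.65
  C: 83.1 (inert)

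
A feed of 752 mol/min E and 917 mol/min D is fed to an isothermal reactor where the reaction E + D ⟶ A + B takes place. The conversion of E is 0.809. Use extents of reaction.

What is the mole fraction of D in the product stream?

E reacted = 0.809 × 752 = 608.4 mol/min; ν_E = −1, so ξ = 608.4/1 = 608.4 mol/min.
Outlet amounts (n = n₀ + ν ξ):
  E: 752 − 1(608.4) = 143.6
  D: 917 − 1(608.4) = 308.6
  A: 0 + 1(608.4) = 608.4
  B: 0 + 1(608.4) = 608.4
Total out = 1669 mol/min; y_D = 308.6 / 1669 = 0.1849.

0.185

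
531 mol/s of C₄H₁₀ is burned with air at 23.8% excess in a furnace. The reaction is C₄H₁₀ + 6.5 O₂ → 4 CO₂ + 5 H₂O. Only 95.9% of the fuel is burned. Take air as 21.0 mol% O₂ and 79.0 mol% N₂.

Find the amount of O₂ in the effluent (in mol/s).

963 mol/s

Stoichiometric O₂ = 6.5 × 531 = 3452 mol/s; O₂ fed = 3452 × 1.238 = 4273 mol/s.
N₂ fed = 4273 × 79/21 = 16070 mol/s.
Fuel reacted = 0.959 × 531 → ξ = 509.2 mol/s.
Outlet (n = n₀ + ν ξ):
  C₄H₁₀: 531 − 1(509.2) = 21.77
  O₂: 4273 − 6.5(509.2) = 963
  N₂: 16070 (inert)
  CO₂: 0 + 4(509.2) = 2037
  H₂O: 0 + 5(509.2) = 2546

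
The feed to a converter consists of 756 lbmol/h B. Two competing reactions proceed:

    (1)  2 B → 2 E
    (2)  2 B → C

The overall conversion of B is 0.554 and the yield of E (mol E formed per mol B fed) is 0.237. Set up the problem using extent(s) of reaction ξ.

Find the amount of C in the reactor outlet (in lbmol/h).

Yield of E: 2ξ₁ / 756 = 0.237 → ξ₁ = 89.59 lbmol/h.
Conversion of B: 2ξ₁ + 2ξ₂ = 0.554 × 756 = 418.8 → ξ₂ = 119.8 lbmol/h.
Outlet amounts (n = n₀ + Σ ν·ξ):
  B: 756 − 2(89.59) − 2(119.8) = 337.2
  E: 0 + 2(89.59) = 179.2
  C: 0 + 1(119.8) = 119.8

120 lbmol/h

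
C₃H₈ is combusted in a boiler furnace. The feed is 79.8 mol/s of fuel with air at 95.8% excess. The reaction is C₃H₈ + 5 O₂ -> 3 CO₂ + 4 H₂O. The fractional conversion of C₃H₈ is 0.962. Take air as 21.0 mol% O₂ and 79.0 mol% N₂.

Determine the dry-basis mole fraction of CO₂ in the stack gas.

0.0645

Stoichiometric O₂ = 5 × 79.8 = 399 mol/s; O₂ fed = 399 × 1.958 = 781.2 mol/s.
N₂ fed = 781.2 × 79/21 = 2939 mol/s.
Fuel reacted = 0.962 × 79.8 → ξ = 76.77 mol/s.
Outlet (n = n₀ + ν ξ):
  C₃H₈: 79.8 − 1(76.77) = 3.032
  O₂: 781.2 − 5(76.77) = 397.4
  N₂: 2939 (inert)
  CO₂: 0 + 3(76.77) = 230.3
  H₂O: 0 + 4(76.77) = 307.1
Dry total = 3570 mol/s; y_CO₂ (dry) = 230.3 / 3570 = 0.06452.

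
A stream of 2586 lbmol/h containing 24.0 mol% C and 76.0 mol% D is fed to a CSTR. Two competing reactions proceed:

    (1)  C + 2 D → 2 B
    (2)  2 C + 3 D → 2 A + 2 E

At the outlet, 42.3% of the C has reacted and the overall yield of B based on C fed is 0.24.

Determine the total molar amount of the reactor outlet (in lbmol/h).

2420 lbmol/h

Yield of B: 2ξ₁ / 620.6 = 0.24 → ξ₁ = 74.48 lbmol/h.
Conversion of C: 1ξ₁ + 2ξ₂ = 0.423 × 620.6 = 262.5 → ξ₂ = 94.03 lbmol/h.
Outlet amounts (n = n₀ + Σ ν·ξ):
  C: 620.6 − 1(74.48) − 2(94.03) = 358.1
  D: 1965 − 2(74.48) − 3(94.03) = 1534
  B: 0 + 2(74.48) = 149
  A: 0 + 2(94.03) = 188.1
  E: 0 + 2(94.03) = 188.1
Total out = 358.1 + 1534 + 149 + 188.1 + 188.1 = 2417 lbmol/h.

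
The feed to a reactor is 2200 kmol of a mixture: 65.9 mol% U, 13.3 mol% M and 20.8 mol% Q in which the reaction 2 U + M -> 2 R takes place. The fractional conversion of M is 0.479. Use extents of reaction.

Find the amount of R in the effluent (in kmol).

M reacted = 0.479 × 292.6 = 140.2 kmol; ν_M = −1, so ξ = 140.2/1 = 140.2 kmol.
Outlet amounts (n = n₀ + ν ξ):
  U: 1450 − 2(140.2) = 1169
  M: 292.6 − 1(140.2) = 152.4
  R: 0 + 2(140.2) = 280.3
  Q: 457.6 (inert)

280 kmol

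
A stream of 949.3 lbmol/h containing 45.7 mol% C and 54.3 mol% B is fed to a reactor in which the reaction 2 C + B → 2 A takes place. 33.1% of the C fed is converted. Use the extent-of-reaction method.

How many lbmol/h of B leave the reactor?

444 lbmol/h

C reacted = 0.331 × 433.8 = 143.6 lbmol/h; ν_C = −2, so ξ = 143.6/2 = 71.8 lbmol/h.
Outlet amounts (n = n₀ + ν ξ):
  C: 433.8 − 2(71.8) = 290.2
  B: 515.5 − 1(71.8) = 443.7
  A: 0 + 2(71.8) = 143.6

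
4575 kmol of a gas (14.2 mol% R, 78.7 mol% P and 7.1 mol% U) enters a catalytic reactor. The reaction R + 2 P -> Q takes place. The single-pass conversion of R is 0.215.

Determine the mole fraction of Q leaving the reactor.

0.0325

R reacted = 0.215 × 649.6 = 139.7 kmol; ν_R = −1, so ξ = 139.7/1 = 139.7 kmol.
Outlet amounts (n = n₀ + ν ξ):
  R: 649.6 − 1(139.7) = 510
  P: 3601 − 2(139.7) = 3321
  Q: 0 + 1(139.7) = 139.7
  U: 324.8 (inert)
Total out = 4296 kmol; y_Q = 139.7 / 4296 = 0.03252.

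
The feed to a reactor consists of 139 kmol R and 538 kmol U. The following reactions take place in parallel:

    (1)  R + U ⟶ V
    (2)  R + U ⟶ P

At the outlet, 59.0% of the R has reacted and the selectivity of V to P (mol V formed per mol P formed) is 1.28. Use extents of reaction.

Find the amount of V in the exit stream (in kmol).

46 kmol

Conversion of R: R consumed = 0.59 × 139 = 82.01 kmol = 1ξ₁ + 1ξ₂.
Selectivity: 1ξ₁ / (1ξ₂) = 1.28 → ξ₁ = 1.28 ξ₂.
Substitute: (1·1.28 + 1) ξ₂ = 82.01 → ξ₂ = 35.97 kmol, ξ₁ = 46.04 kmol.
Outlet amounts (n = n₀ + Σ ν·ξ):
  R: 139 − 1(46.04) − 1(35.97) = 56.99
  U: 538 − 1(46.04) − 1(35.97) = 456
  V: 0 + 1(46.04) = 46.04
  P: 0 + 1(35.97) = 35.97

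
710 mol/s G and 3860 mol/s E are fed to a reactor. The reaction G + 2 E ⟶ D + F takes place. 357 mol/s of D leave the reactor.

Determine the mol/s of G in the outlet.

353 mol/s

For D: n = n₀ + 1ξ → 357 = 0 + 1ξ, giving ξ = 357 mol/s.
Outlet amounts (n = n₀ + ν ξ):
  G: 710 − 1(357) = 353
  E: 3860 − 2(357) = 3146
  D: 0 + 1(357) = 357
  F: 0 + 1(357) = 357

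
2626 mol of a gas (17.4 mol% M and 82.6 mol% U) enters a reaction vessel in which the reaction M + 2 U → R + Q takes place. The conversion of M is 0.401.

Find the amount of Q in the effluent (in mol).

183 mol

M reacted = 0.401 × 456.9 = 183.2 mol; ν_M = −1, so ξ = 183.2/1 = 183.2 mol.
Outlet amounts (n = n₀ + ν ξ):
  M: 456.9 − 1(183.2) = 273.7
  U: 2169 − 2(183.2) = 1803
  R: 0 + 1(183.2) = 183.2
  Q: 0 + 1(183.2) = 183.2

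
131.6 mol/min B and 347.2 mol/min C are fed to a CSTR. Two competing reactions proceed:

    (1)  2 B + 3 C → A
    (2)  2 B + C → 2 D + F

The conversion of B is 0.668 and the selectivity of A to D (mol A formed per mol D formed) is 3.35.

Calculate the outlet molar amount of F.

5.71 mol/min

Conversion of B: B consumed = 0.668 × 131.6 = 87.91 mol/min = 2ξ₁ + 2ξ₂.
Selectivity: 1ξ₁ / (2ξ₂) = 3.35 → ξ₁ = 6.7 ξ₂.
Substitute: (2·6.7 + 2) ξ₂ = 87.91 → ξ₂ = 5.708 mol/min, ξ₁ = 38.25 mol/min.
Outlet amounts (n = n₀ + Σ ν·ξ):
  B: 131.6 − 2(38.25) − 2(5.708) = 43.69
  C: 347.2 − 3(38.25) − 1(5.708) = 226.8
  A: 0 + 1(38.25) = 38.25
  D: 0 + 2(5.708) = 11.42
  F: 0 + 1(5.708) = 5.708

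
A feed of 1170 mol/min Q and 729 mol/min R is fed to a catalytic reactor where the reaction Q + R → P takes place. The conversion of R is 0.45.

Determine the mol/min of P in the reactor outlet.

328 mol/min

R reacted = 0.45 × 729 = 328.1 mol/min; ν_R = −1, so ξ = 328.1/1 = 328.1 mol/min.
Outlet amounts (n = n₀ + ν ξ):
  Q: 1170 − 1(328.1) = 842
  R: 729 − 1(328.1) = 400.9
  P: 0 + 1(328.1) = 328.1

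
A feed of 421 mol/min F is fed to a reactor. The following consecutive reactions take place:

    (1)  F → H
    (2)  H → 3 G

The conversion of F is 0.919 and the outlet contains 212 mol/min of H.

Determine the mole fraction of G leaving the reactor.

Conversion of F: F consumed = 1ξ₁ = 0.919 × 421 → ξ₁ = 386.9 mol/min.
H balance: n_H = 0 + 1ξ₁ − 1ξ₂ = 212 → ξ₂ = (1·386.9 − 212)/1 = 174.9 mol/min.
Outlet amounts (n = n₀ + Σ ν·ξ):
  F: 421 − 1(386.9) = 34.1
  H: 0 + 1(386.9) − 1(174.9) = 212
  G: 0 + 3(174.9) = 524.7
Total out = 770.8 mol/min; y_G = 524.7 / 770.8 = 0.6807.

0.681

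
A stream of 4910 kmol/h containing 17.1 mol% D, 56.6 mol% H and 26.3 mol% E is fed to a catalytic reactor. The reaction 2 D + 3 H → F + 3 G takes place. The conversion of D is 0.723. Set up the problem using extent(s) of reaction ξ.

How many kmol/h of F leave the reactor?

D reacted = 0.723 × 839.6 = 607 kmol/h; ν_D = −2, so ξ = 607/2 = 303.5 kmol/h.
Outlet amounts (n = n₀ + ν ξ):
  D: 839.6 − 2(303.5) = 232.6
  H: 2779 − 3(303.5) = 1869
  F: 0 + 1(303.5) = 303.5
  G: 0 + 3(303.5) = 910.6
  E: 1291 (inert)

304 kmol/h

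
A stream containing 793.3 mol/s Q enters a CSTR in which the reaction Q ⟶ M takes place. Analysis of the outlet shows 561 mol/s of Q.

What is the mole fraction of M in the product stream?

For Q: n = n₀ − 1ξ → 561 = 793.3 − 1ξ, giving ξ = 232.3 mol/s.
Outlet amounts (n = n₀ + ν ξ):
  Q: 793.3 − 1(232.3) = 561
  M: 0 + 1(232.3) = 232.3
Total out = 793.3 mol/s; y_M = 232.3 / 793.3 = 0.2928.

0.293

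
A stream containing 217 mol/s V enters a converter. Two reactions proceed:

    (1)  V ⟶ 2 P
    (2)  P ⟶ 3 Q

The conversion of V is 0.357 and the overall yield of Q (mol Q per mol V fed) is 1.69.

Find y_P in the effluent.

Conversion of V: V consumed = 1ξ₁ = 0.357 × 217 → ξ₁ = 77.47 mol/s.
Yield of Q: 3ξ₂ / 217 = 1.69 → ξ₂ = 122.2 mol/s.
Outlet amounts (n = n₀ + Σ ν·ξ):
  V: 217 − 1(77.47) = 139.5
  P: 0 + 2(77.47) − 1(122.2) = 32.69
  Q: 0 + 3(122.2) = 366.7
Total out = 539 mol/s; y_P = 32.69 / 539 = 0.06066.

0.0607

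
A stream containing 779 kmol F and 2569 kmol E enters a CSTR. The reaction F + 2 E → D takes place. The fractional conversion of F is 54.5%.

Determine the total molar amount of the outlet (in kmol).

2500 kmol

F reacted = 0.545 × 779 = 424.6 kmol; ν_F = −1, so ξ = 424.6/1 = 424.6 kmol.
Outlet amounts (n = n₀ + ν ξ):
  F: 779 − 1(424.6) = 354.4
  E: 2569 − 2(424.6) = 1720
  D: 0 + 1(424.6) = 424.6
Total out = 354.4 + 1720 + 424.6 = 2499 kmol.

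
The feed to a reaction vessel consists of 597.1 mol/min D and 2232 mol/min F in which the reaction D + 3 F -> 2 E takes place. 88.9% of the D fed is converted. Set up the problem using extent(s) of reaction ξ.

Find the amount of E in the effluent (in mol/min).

D reacted = 0.889 × 597.1 = 530.8 mol/min; ν_D = −1, so ξ = 530.8/1 = 530.8 mol/min.
Outlet amounts (n = n₀ + ν ξ):
  D: 597.1 − 1(530.8) = 66.28
  F: 2232 − 3(530.8) = 639.5
  E: 0 + 2(530.8) = 1062

1060 mol/min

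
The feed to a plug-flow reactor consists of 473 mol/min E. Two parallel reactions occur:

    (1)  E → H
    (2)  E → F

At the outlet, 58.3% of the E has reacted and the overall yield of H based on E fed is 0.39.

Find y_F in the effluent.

0.193

Yield of H: 1ξ₁ / 473 = 0.39 → ξ₁ = 184.5 mol/min.
Conversion of E: 1ξ₁ + 1ξ₂ = 0.583 × 473 = 275.8 → ξ₂ = 91.29 mol/min.
Outlet amounts (n = n₀ + Σ ν·ξ):
  E: 473 − 1(184.5) − 1(91.29) = 197.2
  H: 0 + 1(184.5) = 184.5
  F: 0 + 1(91.29) = 91.29
Total out = 473 mol/min; y_F = 91.29 / 473 = 0.193.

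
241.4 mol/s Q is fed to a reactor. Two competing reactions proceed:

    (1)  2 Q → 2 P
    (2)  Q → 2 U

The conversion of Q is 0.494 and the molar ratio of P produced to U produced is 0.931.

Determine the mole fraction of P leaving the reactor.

Conversion of Q: Q consumed = 0.494 × 241.4 = 119.3 mol/s = 2ξ₁ + 1ξ₂.
Selectivity: 2ξ₁ / (2ξ₂) = 0.931 → ξ₁ = 0.931 ξ₂.
Substitute: (2·0.931 + 1) ξ₂ = 119.3 → ξ₂ = 41.67 mol/s, ξ₁ = 38.79 mol/s.
Outlet amounts (n = n₀ + Σ ν·ξ):
  Q: 241.4 − 2(38.79) − 1(41.67) = 122.1
  P: 0 + 2(38.79) = 77.58
  U: 0 + 2(41.67) = 83.33
Total out = 283.1 mol/s; y_P = 77.58 / 283.1 = 0.2741.

0.274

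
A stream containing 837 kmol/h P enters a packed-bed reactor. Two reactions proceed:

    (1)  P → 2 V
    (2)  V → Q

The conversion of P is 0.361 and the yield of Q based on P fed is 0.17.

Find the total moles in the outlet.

1140 kmol/h

Conversion of P: P consumed = 1ξ₁ = 0.361 × 837 → ξ₁ = 302.2 kmol/h.
Yield of Q: 1ξ₂ / 837 = 0.17 → ξ₂ = 142.3 kmol/h.
Outlet amounts (n = n₀ + Σ ν·ξ):
  P: 837 − 1(302.2) = 534.8
  V: 0 + 2(302.2) − 1(142.3) = 462
  Q: 0 + 1(142.3) = 142.3
Total out = 534.8 + 462 + 142.3 = 1139 kmol/h.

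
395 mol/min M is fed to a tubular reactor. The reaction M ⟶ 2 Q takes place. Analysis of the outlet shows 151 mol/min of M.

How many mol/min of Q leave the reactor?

For M: n = n₀ − 1ξ → 151 = 395 − 1ξ, giving ξ = 244 mol/min.
Outlet amounts (n = n₀ + ν ξ):
  M: 395 − 1(244) = 151
  Q: 0 + 2(244) = 488

488 mol/min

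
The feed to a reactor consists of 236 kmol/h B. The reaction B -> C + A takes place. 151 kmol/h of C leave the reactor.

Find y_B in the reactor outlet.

0.22

For C: n = n₀ + 1ξ → 151 = 0 + 1ξ, giving ξ = 151 kmol/h.
Outlet amounts (n = n₀ + ν ξ):
  B: 236 − 1(151) = 85
  C: 0 + 1(151) = 151
  A: 0 + 1(151) = 151
Total out = 387 kmol/h; y_B = 85 / 387 = 0.2196.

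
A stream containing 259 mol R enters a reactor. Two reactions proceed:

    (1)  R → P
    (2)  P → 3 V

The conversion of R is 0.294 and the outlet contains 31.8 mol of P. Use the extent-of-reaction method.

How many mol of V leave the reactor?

Conversion of R: R consumed = 1ξ₁ = 0.294 × 259 → ξ₁ = 76.15 mol.
P balance: n_P = 0 + 1ξ₁ − 1ξ₂ = 31.8 → ξ₂ = (1·76.15 − 31.8)/1 = 44.35 mol.
Outlet amounts (n = n₀ + Σ ν·ξ):
  R: 259 − 1(76.15) = 182.9
  P: 0 + 1(76.15) − 1(44.35) = 31.8
  V: 0 + 3(44.35) = 133

133 mol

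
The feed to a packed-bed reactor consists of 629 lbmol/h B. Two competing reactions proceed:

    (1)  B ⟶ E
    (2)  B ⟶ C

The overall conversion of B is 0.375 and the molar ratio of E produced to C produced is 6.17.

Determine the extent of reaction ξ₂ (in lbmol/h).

ξ₂ = 32.9 lbmol/h

Conversion of B: B consumed = 0.375 × 629 = 235.9 lbmol/h = 1ξ₁ + 1ξ₂.
Selectivity: 1ξ₁ / (1ξ₂) = 6.17 → ξ₁ = 6.17 ξ₂.
Substitute: (1·6.17 + 1) ξ₂ = 235.9 → ξ₂ = 32.9 lbmol/h, ξ₁ = 203 lbmol/h.
Outlet amounts (n = n₀ + Σ ν·ξ):
  B: 629 − 1(203) − 1(32.9) = 393.1
  E: 0 + 1(203) = 203
  C: 0 + 1(32.9) = 32.9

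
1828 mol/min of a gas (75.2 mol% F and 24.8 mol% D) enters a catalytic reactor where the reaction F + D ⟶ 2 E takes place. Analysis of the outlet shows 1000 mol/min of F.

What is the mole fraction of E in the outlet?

For F: n = n₀ − 1ξ → 1000 = 1375 − 1ξ, giving ξ = 374.7 mol/min.
Outlet amounts (n = n₀ + ν ξ):
  F: 1375 − 1(374.7) = 1000
  D: 453.3 − 1(374.7) = 78.69
  E: 0 + 2(374.7) = 749.3
Total out = 1828 mol/min; y_E = 749.3 / 1828 = 0.4099.

0.41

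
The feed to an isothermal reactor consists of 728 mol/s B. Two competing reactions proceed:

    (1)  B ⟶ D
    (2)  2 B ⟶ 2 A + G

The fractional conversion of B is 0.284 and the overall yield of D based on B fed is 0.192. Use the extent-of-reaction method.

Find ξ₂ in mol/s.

Yield of D: 1ξ₁ / 728 = 0.192 → ξ₁ = 139.8 mol/s.
Conversion of B: 1ξ₁ + 2ξ₂ = 0.284 × 728 = 206.8 → ξ₂ = 33.49 mol/s.
Outlet amounts (n = n₀ + Σ ν·ξ):
  B: 728 − 1(139.8) − 2(33.49) = 521.2
  D: 0 + 1(139.8) = 139.8
  A: 0 + 2(33.49) = 66.98
  G: 0 + 1(33.49) = 33.49

ξ₂ = 33.5 mol/s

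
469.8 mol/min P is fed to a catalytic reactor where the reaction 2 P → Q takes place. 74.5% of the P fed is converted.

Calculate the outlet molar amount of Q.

175 mol/min

P reacted = 0.745 × 469.8 = 350 mol/min; ν_P = −2, so ξ = 350/2 = 175 mol/min.
Outlet amounts (n = n₀ + ν ξ):
  P: 469.8 − 2(175) = 119.8
  Q: 0 + 1(175) = 175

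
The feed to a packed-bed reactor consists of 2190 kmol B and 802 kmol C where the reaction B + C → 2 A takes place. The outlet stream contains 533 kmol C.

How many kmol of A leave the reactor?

For C: n = n₀ − 1ξ → 533 = 802 − 1ξ, giving ξ = 269 kmol.
Outlet amounts (n = n₀ + ν ξ):
  B: 2190 − 1(269) = 1921
  C: 802 − 1(269) = 533
  A: 0 + 2(269) = 538

538 kmol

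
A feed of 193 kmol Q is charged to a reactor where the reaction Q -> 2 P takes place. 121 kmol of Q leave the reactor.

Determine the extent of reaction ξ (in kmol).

ξ = 72 kmol

For Q: n = n₀ − 1ξ → 121 = 193 − 1ξ, giving ξ = 72 kmol.
Outlet amounts (n = n₀ + ν ξ):
  Q: 193 − 1(72) = 121
  P: 0 + 2(72) = 144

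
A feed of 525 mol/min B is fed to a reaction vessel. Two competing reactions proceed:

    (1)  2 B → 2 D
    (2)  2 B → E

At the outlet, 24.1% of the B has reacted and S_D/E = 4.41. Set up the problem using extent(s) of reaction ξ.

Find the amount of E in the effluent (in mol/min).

Conversion of B: B consumed = 0.241 × 525 = 126.5 mol/min = 2ξ₁ + 2ξ₂.
Selectivity: 2ξ₁ / (1ξ₂) = 4.41 → ξ₁ = 2.205 ξ₂.
Substitute: (2·2.205 + 2) ξ₂ = 126.5 → ξ₂ = 19.74 mol/min, ξ₁ = 43.52 mol/min.
Outlet amounts (n = n₀ + Σ ν·ξ):
  B: 525 − 2(43.52) − 2(19.74) = 398.5
  D: 0 + 2(43.52) = 87.05
  E: 0 + 1(19.74) = 19.74

19.7 mol/min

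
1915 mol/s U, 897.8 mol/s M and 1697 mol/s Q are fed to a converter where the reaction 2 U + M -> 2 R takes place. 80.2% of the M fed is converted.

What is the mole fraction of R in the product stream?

M reacted = 0.802 × 897.8 = 720 mol/s; ν_M = −1, so ξ = 720/1 = 720 mol/s.
Outlet amounts (n = n₀ + ν ξ):
  U: 1915 − 2(720) = 474.9
  M: 897.8 − 1(720) = 177.8
  R: 0 + 2(720) = 1440
  Q: 1697 (inert)
Total out = 3790 mol/s; y_R = 1440 / 3790 = 0.38.

0.38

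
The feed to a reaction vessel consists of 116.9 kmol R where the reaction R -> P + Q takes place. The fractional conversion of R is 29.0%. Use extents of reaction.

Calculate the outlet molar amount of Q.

R reacted = 0.29 × 116.9 = 33.9 kmol; ν_R = −1, so ξ = 33.9/1 = 33.9 kmol.
Outlet amounts (n = n₀ + ν ξ):
  R: 116.9 − 1(33.9) = 83
  P: 0 + 1(33.9) = 33.9
  Q: 0 + 1(33.9) = 33.9

33.9 kmol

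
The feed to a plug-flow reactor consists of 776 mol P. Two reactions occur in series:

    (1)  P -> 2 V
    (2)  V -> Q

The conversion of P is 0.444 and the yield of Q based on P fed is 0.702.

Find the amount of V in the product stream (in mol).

144 mol

Conversion of P: P consumed = 1ξ₁ = 0.444 × 776 → ξ₁ = 344.5 mol.
Yield of Q: 1ξ₂ / 776 = 0.702 → ξ₂ = 544.8 mol.
Outlet amounts (n = n₀ + Σ ν·ξ):
  P: 776 − 1(344.5) = 431.5
  V: 0 + 2(344.5) − 1(544.8) = 144.3
  Q: 0 + 1(544.8) = 544.8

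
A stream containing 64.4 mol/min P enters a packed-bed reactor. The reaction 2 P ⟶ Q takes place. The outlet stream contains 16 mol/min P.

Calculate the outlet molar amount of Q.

For P: n = n₀ − 2ξ → 16 = 64.4 − 2ξ, giving ξ = 24.2 mol/min.
Outlet amounts (n = n₀ + ν ξ):
  P: 64.4 − 2(24.2) = 16
  Q: 0 + 1(24.2) = 24.2

24.2 mol/min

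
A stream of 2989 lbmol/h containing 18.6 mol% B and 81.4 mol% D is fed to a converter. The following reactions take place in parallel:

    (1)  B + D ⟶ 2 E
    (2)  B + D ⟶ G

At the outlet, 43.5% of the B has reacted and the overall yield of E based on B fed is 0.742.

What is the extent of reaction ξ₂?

Yield of E: 2ξ₁ / 556 = 0.742 → ξ₁ = 206.3 lbmol/h.
Conversion of B: 1ξ₁ + 1ξ₂ = 0.435 × 556 = 241.8 → ξ₂ = 35.58 lbmol/h.
Outlet amounts (n = n₀ + Σ ν·ξ):
  B: 556 − 1(206.3) − 1(35.58) = 314.1
  D: 2433 − 1(206.3) − 1(35.58) = 2191
  E: 0 + 2(206.3) = 412.5
  G: 0 + 1(35.58) = 35.58

ξ₂ = 35.6 lbmol/h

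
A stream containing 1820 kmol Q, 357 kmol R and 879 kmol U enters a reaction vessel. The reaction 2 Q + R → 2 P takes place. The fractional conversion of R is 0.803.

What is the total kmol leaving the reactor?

2770 kmol

R reacted = 0.803 × 357 = 286.7 kmol; ν_R = −1, so ξ = 286.7/1 = 286.7 kmol.
Outlet amounts (n = n₀ + ν ξ):
  Q: 1820 − 2(286.7) = 1247
  R: 357 − 1(286.7) = 70.33
  P: 0 + 2(286.7) = 573.3
  U: 879 (inert)
Total out = 1247 + 70.33 + 573.3 + 879 = 2769 kmol.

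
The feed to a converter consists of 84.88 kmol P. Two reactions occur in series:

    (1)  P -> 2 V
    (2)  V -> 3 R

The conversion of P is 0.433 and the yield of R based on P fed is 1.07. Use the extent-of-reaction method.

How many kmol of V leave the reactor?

Conversion of P: P consumed = 1ξ₁ = 0.433 × 84.88 → ξ₁ = 36.75 kmol.
Yield of R: 3ξ₂ / 84.88 = 1.07 → ξ₂ = 30.27 kmol.
Outlet amounts (n = n₀ + Σ ν·ξ):
  P: 84.88 − 1(36.75) = 48.13
  V: 0 + 2(36.75) − 1(30.27) = 43.23
  R: 0 + 3(30.27) = 90.82

43.2 kmol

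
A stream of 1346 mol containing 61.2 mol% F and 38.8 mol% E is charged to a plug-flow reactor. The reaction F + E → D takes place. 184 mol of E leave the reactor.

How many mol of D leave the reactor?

For E: n = n₀ − 1ξ → 184 = 522.2 − 1ξ, giving ξ = 338.2 mol.
Outlet amounts (n = n₀ + ν ξ):
  F: 823.8 − 1(338.2) = 485.5
  E: 522.2 − 1(338.2) = 184
  D: 0 + 1(338.2) = 338.2

338 mol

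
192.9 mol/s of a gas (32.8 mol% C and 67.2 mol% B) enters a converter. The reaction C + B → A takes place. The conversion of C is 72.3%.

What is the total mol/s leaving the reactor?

C reacted = 0.723 × 63.27 = 45.75 mol/s; ν_C = −1, so ξ = 45.75/1 = 45.75 mol/s.
Outlet amounts (n = n₀ + ν ξ):
  C: 63.27 − 1(45.75) = 17.53
  B: 129.6 − 1(45.75) = 83.88
  A: 0 + 1(45.75) = 45.75
Total out = 17.53 + 83.88 + 45.75 = 147.2 mol/s.

147 mol/s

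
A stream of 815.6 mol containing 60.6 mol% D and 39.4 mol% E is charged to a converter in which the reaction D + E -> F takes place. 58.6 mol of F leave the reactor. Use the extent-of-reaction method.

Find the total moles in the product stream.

757 mol

For F: n = n₀ + 1ξ → 58.6 = 0 + 1ξ, giving ξ = 58.6 mol.
Outlet amounts (n = n₀ + ν ξ):
  D: 494.3 − 1(58.6) = 435.7
  E: 321.3 − 1(58.6) = 262.7
  F: 0 + 1(58.6) = 58.6
Total out = 435.7 + 262.7 + 58.6 = 757 mol.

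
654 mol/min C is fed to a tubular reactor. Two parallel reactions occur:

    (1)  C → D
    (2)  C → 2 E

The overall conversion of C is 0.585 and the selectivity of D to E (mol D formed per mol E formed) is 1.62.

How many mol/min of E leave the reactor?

Conversion of C: C consumed = 0.585 × 654 = 382.6 mol/min = 1ξ₁ + 1ξ₂.
Selectivity: 1ξ₁ / (2ξ₂) = 1.62 → ξ₁ = 3.24 ξ₂.
Substitute: (1·3.24 + 1) ξ₂ = 382.6 → ξ₂ = 90.23 mol/min, ξ₁ = 292.4 mol/min.
Outlet amounts (n = n₀ + Σ ν·ξ):
  C: 654 − 1(292.4) − 1(90.23) = 271.4
  D: 0 + 1(292.4) = 292.4
  E: 0 + 2(90.23) = 180.5

180 mol/min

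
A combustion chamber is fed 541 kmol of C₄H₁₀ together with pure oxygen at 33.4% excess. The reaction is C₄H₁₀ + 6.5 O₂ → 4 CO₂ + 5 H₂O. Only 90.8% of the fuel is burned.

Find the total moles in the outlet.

5970 kmol

Stoichiometric O₂ = 6.5 × 541 = 3516 kmol; O₂ fed = 3516 × 1.334 = 4691 kmol.
Fuel reacted = 0.908 × 541 → ξ = 491.2 kmol.
Outlet (n = n₀ + ν ξ):
  C₄H₁₀: 541 − 1(491.2) = 49.77
  O₂: 4691 − 6.5(491.2) = 1498
  CO₂: 0 + 4(491.2) = 1965
  H₂O: 0 + 5(491.2) = 2456
Total out = 49.77 + 1498 + 1965 + 2456 = 5969 kmol.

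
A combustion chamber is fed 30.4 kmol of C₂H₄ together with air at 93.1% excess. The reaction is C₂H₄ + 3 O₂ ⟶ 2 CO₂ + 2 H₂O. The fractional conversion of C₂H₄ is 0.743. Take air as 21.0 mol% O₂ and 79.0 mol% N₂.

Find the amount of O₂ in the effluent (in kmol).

108 kmol

Stoichiometric O₂ = 3 × 30.4 = 91.2 kmol; O₂ fed = 91.2 × 1.931 = 176.1 kmol.
N₂ fed = 176.1 × 79/21 = 662.5 kmol.
Fuel reacted = 0.743 × 30.4 → ξ = 22.59 kmol.
Outlet (n = n₀ + ν ξ):
  C₂H₄: 30.4 − 1(22.59) = 7.813
  O₂: 176.1 − 3(22.59) = 108.3
  N₂: 662.5 (inert)
  CO₂: 0 + 2(22.59) = 45.17
  H₂O: 0 + 2(22.59) = 45.17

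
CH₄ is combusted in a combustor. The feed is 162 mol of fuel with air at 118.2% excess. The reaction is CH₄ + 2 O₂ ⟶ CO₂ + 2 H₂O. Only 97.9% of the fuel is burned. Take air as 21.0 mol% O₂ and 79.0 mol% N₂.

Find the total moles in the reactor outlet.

3530 mol

Stoichiometric O₂ = 2 × 162 = 324 mol; O₂ fed = 324 × 2.182 = 707 mol.
N₂ fed = 707 × 79/21 = 2660 mol.
Fuel reacted = 0.979 × 162 → ξ = 158.6 mol.
Outlet (n = n₀ + ν ξ):
  CH₄: 162 − 1(158.6) = 3.402
  O₂: 707 − 2(158.6) = 389.8
  N₂: 2660 (inert)
  CO₂: 0 + 1(158.6) = 158.6
  H₂O: 0 + 2(158.6) = 317.2
Total out = 3.402 + 389.8 + 2660 + 158.6 + 317.2 = 3529 mol.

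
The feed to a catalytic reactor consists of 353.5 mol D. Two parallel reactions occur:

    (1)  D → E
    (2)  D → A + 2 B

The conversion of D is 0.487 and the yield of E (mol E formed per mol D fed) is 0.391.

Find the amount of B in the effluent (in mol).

Yield of E: 1ξ₁ / 353.5 = 0.391 → ξ₁ = 138.2 mol.
Conversion of D: 1ξ₁ + 1ξ₂ = 0.487 × 353.5 = 172.2 → ξ₂ = 33.94 mol.
Outlet amounts (n = n₀ + Σ ν·ξ):
  D: 353.5 − 1(138.2) − 1(33.94) = 181.3
  E: 0 + 1(138.2) = 138.2
  A: 0 + 1(33.94) = 33.94
  B: 0 + 2(33.94) = 67.87

67.9 mol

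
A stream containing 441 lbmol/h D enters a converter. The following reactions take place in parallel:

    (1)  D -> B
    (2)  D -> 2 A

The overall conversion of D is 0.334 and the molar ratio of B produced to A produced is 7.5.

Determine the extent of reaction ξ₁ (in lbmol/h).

Conversion of D: D consumed = 0.334 × 441 = 147.3 lbmol/h = 1ξ₁ + 1ξ₂.
Selectivity: 1ξ₁ / (2ξ₂) = 7.5 → ξ₁ = 15 ξ₂.
Substitute: (1·15 + 1) ξ₂ = 147.3 → ξ₂ = 9.206 lbmol/h, ξ₁ = 138.1 lbmol/h.
Outlet amounts (n = n₀ + Σ ν·ξ):
  D: 441 − 1(138.1) − 1(9.206) = 293.7
  B: 0 + 1(138.1) = 138.1
  A: 0 + 2(9.206) = 18.41

ξ₁ = 138 lbmol/h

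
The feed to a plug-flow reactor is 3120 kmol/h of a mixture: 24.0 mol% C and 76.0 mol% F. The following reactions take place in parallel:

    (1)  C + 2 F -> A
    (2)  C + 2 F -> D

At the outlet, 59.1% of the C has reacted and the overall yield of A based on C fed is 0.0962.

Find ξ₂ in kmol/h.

Yield of A: 1ξ₁ / 748.8 = 0.0962 → ξ₁ = 72.03 kmol/h.
Conversion of C: 1ξ₁ + 1ξ₂ = 0.591 × 748.8 = 442.5 → ξ₂ = 370.5 kmol/h.
Outlet amounts (n = n₀ + Σ ν·ξ):
  C: 748.8 − 1(72.03) − 1(370.5) = 306.3
  F: 2371 − 2(72.03) − 2(370.5) = 1486
  A: 0 + 1(72.03) = 72.03
  D: 0 + 1(370.5) = 370.5

ξ₂ = 371 kmol/h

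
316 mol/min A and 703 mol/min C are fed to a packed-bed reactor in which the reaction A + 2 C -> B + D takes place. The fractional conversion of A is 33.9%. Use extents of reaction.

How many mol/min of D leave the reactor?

A reacted = 0.339 × 316 = 107.1 mol/min; ν_A = −1, so ξ = 107.1/1 = 107.1 mol/min.
Outlet amounts (n = n₀ + ν ξ):
  A: 316 − 1(107.1) = 208.9
  C: 703 − 2(107.1) = 488.8
  B: 0 + 1(107.1) = 107.1
  D: 0 + 1(107.1) = 107.1

107 mol/min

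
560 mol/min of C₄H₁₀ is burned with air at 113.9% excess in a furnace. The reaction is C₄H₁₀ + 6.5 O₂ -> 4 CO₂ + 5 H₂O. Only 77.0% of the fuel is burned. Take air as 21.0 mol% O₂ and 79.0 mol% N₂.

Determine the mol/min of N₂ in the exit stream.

Stoichiometric O₂ = 6.5 × 560 = 3640 mol/min; O₂ fed = 3640 × 2.139 = 7786 mol/min.
N₂ fed = 7786 × 79/21 = 29290 mol/min.
Fuel reacted = 0.77 × 560 → ξ = 431.2 mol/min.
Outlet (n = n₀ + ν ξ):
  C₄H₁₀: 560 − 1(431.2) = 128.8
  O₂: 7786 − 6.5(431.2) = 4983
  N₂: 29290 (inert)
  CO₂: 0 + 4(431.2) = 1725
  H₂O: 0 + 5(431.2) = 2156

29300 mol/min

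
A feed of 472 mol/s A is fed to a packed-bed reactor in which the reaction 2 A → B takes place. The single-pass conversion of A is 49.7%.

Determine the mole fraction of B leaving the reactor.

0.331

A reacted = 0.497 × 472 = 234.6 mol/s; ν_A = −2, so ξ = 234.6/2 = 117.3 mol/s.
Outlet amounts (n = n₀ + ν ξ):
  A: 472 − 2(117.3) = 237.4
  B: 0 + 1(117.3) = 117.3
Total out = 354.7 mol/s; y_B = 117.3 / 354.7 = 0.3307.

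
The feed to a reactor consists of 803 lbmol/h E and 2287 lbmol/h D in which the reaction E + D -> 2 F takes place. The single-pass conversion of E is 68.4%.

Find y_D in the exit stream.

E reacted = 0.684 × 803 = 549.3 lbmol/h; ν_E = −1, so ξ = 549.3/1 = 549.3 lbmol/h.
Outlet amounts (n = n₀ + ν ξ):
  E: 803 − 1(549.3) = 253.7
  D: 2287 − 1(549.3) = 1738
  F: 0 + 2(549.3) = 1099
Total out = 3090 lbmol/h; y_D = 1738 / 3090 = 0.5624.

0.562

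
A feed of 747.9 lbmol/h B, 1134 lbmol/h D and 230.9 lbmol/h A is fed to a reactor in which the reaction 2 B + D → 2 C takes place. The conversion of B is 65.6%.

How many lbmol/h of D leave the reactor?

B reacted = 0.656 × 747.9 = 490.6 lbmol/h; ν_B = −2, so ξ = 490.6/2 = 245.3 lbmol/h.
Outlet amounts (n = n₀ + ν ξ):
  B: 747.9 − 2(245.3) = 257.3
  D: 1134 − 1(245.3) = 888.7
  C: 0 + 2(245.3) = 490.6
  A: 230.9 (inert)

889 lbmol/h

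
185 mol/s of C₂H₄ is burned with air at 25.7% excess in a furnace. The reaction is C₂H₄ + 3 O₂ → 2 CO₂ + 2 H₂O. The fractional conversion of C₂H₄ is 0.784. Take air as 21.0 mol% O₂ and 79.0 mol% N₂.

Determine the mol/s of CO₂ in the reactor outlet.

290 mol/s

Stoichiometric O₂ = 3 × 185 = 555 mol/s; O₂ fed = 555 × 1.257 = 697.6 mol/s.
N₂ fed = 697.6 × 79/21 = 2624 mol/s.
Fuel reacted = 0.784 × 185 → ξ = 145 mol/s.
Outlet (n = n₀ + ν ξ):
  C₂H₄: 185 − 1(145) = 39.96
  O₂: 697.6 − 3(145) = 262.5
  N₂: 2624 (inert)
  CO₂: 0 + 2(145) = 290.1
  H₂O: 0 + 2(145) = 290.1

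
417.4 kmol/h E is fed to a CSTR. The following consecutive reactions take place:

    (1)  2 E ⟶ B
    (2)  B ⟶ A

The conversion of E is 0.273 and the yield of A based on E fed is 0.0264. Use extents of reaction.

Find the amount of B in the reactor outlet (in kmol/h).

Conversion of E: E consumed = 2ξ₁ = 0.273 × 417.4 → ξ₁ = 56.98 kmol/h.
Yield of A: 1ξ₂ / 417.4 = 0.0264 → ξ₂ = 11.02 kmol/h.
Outlet amounts (n = n₀ + Σ ν·ξ):
  E: 417.4 − 2(56.98) = 303.4
  B: 0 + 1(56.98) − 1(11.02) = 45.96
  A: 0 + 1(11.02) = 11.02

46 kmol/h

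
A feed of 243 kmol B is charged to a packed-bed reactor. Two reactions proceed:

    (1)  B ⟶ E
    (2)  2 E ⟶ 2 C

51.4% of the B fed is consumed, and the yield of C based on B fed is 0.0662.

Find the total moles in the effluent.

Conversion of B: B consumed = 1ξ₁ = 0.514 × 243 → ξ₁ = 124.9 kmol.
Yield of C: 2ξ₂ / 243 = 0.0662 → ξ₂ = 8.043 kmol.
Outlet amounts (n = n₀ + Σ ν·ξ):
  B: 243 − 1(124.9) = 118.1
  E: 0 + 1(124.9) − 2(8.043) = 108.8
  C: 0 + 2(8.043) = 16.09
Total out = 118.1 + 108.8 + 16.09 = 243 kmol.

243 kmol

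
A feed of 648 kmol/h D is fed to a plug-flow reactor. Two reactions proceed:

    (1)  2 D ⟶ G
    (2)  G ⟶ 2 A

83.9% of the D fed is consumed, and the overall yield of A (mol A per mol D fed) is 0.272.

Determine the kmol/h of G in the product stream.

Conversion of D: D consumed = 2ξ₁ = 0.839 × 648 → ξ₁ = 271.8 kmol/h.
Yield of A: 2ξ₂ / 648 = 0.272 → ξ₂ = 88.13 kmol/h.
Outlet amounts (n = n₀ + Σ ν·ξ):
  D: 648 − 2(271.8) = 104.3
  G: 0 + 1(271.8) − 1(88.13) = 183.7
  A: 0 + 2(88.13) = 176.3

184 kmol/h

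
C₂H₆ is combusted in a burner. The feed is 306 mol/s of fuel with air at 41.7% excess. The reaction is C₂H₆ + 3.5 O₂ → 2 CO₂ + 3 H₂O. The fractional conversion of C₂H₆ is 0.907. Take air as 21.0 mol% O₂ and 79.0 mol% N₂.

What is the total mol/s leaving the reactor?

7670 mol/s

Stoichiometric O₂ = 3.5 × 306 = 1071 mol/s; O₂ fed = 1071 × 1.417 = 1518 mol/s.
N₂ fed = 1518 × 79/21 = 5709 mol/s.
Fuel reacted = 0.907 × 306 → ξ = 277.5 mol/s.
Outlet (n = n₀ + ν ξ):
  C₂H₆: 306 − 1(277.5) = 28.46
  O₂: 1518 − 3.5(277.5) = 546.2
  N₂: 5709 (inert)
  CO₂: 0 + 2(277.5) = 555.1
  H₂O: 0 + 3(277.5) = 832.6
Total out = 28.46 + 546.2 + 5709 + 555.1 + 832.6 = 7671 mol/s.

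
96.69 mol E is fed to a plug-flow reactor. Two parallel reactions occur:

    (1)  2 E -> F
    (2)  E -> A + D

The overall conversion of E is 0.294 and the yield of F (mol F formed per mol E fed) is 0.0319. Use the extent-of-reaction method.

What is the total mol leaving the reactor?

116 mol

Yield of F: 1ξ₁ / 96.69 = 0.0319 → ξ₁ = 3.084 mol.
Conversion of E: 2ξ₁ + 1ξ₂ = 0.294 × 96.69 = 28.43 → ξ₂ = 22.26 mol.
Outlet amounts (n = n₀ + Σ ν·ξ):
  E: 96.69 − 2(3.084) − 1(22.26) = 68.26
  F: 0 + 1(3.084) = 3.084
  A: 0 + 1(22.26) = 22.26
  D: 0 + 1(22.26) = 22.26
Total out = 68.26 + 3.084 + 22.26 + 22.26 = 115.9 mol.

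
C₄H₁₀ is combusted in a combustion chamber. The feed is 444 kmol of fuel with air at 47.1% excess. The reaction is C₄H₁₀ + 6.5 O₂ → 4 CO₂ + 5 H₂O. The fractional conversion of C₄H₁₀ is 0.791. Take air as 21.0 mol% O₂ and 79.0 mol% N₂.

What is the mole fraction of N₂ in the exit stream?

Stoichiometric O₂ = 6.5 × 444 = 2886 kmol; O₂ fed = 2886 × 1.471 = 4245 kmol.
N₂ fed = 4245 × 79/21 = 15970 kmol.
Fuel reacted = 0.791 × 444 → ξ = 351.2 kmol.
Outlet (n = n₀ + ν ξ):
  C₄H₁₀: 444 − 1(351.2) = 92.8
  O₂: 4245 − 6.5(351.2) = 1962
  N₂: 15970 (inert)
  CO₂: 0 + 4(351.2) = 1405
  H₂O: 0 + 5(351.2) = 1756
Total out = 21190 kmol; y_N₂ = 15970 / 21190 = 0.7538.

0.754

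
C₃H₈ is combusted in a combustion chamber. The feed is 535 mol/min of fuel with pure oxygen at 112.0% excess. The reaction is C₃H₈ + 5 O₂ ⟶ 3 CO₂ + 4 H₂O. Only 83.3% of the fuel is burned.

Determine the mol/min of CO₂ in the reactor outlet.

1340 mol/min

Stoichiometric O₂ = 5 × 535 = 2675 mol/min; O₂ fed = 2675 × 2.120 = 5671 mol/min.
Fuel reacted = 0.833 × 535 → ξ = 445.7 mol/min.
Outlet (n = n₀ + ν ξ):
  C₃H₈: 535 − 1(445.7) = 89.35
  O₂: 5671 − 5(445.7) = 3443
  CO₂: 0 + 3(445.7) = 1337
  H₂O: 0 + 4(445.7) = 1783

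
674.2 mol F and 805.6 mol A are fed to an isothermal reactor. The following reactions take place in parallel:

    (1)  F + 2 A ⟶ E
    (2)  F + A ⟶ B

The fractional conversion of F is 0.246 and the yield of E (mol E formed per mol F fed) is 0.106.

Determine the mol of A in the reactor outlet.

568 mol

Yield of E: 1ξ₁ / 674.2 = 0.106 → ξ₁ = 71.47 mol.
Conversion of F: 1ξ₁ + 1ξ₂ = 0.246 × 674.2 = 165.9 → ξ₂ = 94.39 mol.
Outlet amounts (n = n₀ + Σ ν·ξ):
  F: 674.2 − 1(71.47) − 1(94.39) = 508.3
  A: 805.6 − 2(71.47) − 1(94.39) = 568.3
  E: 0 + 1(71.47) = 71.47
  B: 0 + 1(94.39) = 94.39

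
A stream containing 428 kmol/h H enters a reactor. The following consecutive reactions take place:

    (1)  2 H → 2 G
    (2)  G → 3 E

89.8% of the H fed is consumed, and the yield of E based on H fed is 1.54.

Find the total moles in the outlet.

867 kmol/h

Conversion of H: H consumed = 2ξ₁ = 0.898 × 428 → ξ₁ = 192.2 kmol/h.
Yield of E: 3ξ₂ / 428 = 1.54 → ξ₂ = 219.7 kmol/h.
Outlet amounts (n = n₀ + Σ ν·ξ):
  H: 428 − 2(192.2) = 43.66
  G: 0 + 2(192.2) − 1(219.7) = 164.6
  E: 0 + 3(219.7) = 659.1
Total out = 43.66 + 164.6 + 659.1 = 867.4 kmol/h.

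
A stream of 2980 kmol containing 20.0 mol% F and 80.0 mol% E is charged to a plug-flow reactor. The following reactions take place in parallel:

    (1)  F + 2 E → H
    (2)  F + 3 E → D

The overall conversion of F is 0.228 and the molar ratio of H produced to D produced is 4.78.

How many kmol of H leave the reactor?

112 kmol

Conversion of F: F consumed = 0.228 × 596 = 135.9 kmol = 1ξ₁ + 1ξ₂.
Selectivity: 1ξ₁ / (1ξ₂) = 4.78 → ξ₁ = 4.78 ξ₂.
Substitute: (1·4.78 + 1) ξ₂ = 135.9 → ξ₂ = 23.51 kmol, ξ₁ = 112.4 kmol.
Outlet amounts (n = n₀ + Σ ν·ξ):
  F: 596 − 1(112.4) − 1(23.51) = 460.1
  E: 2384 − 2(112.4) − 3(23.51) = 2089
  H: 0 + 1(112.4) = 112.4
  D: 0 + 1(23.51) = 23.51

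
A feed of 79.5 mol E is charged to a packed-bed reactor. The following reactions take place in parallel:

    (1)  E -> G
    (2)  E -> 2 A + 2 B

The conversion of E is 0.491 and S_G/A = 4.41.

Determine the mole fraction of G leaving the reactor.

0.383

Conversion of E: E consumed = 0.491 × 79.5 = 39.03 mol = 1ξ₁ + 1ξ₂.
Selectivity: 1ξ₁ / (2ξ₂) = 4.41 → ξ₁ = 8.82 ξ₂.
Substitute: (1·8.82 + 1) ξ₂ = 39.03 → ξ₂ = 3.975 mol, ξ₁ = 35.06 mol.
Outlet amounts (n = n₀ + Σ ν·ξ):
  E: 79.5 − 1(35.06) − 1(3.975) = 40.47
  G: 0 + 1(35.06) = 35.06
  A: 0 + 2(3.975) = 7.95
  B: 0 + 2(3.975) = 7.95
Total out = 91.42 mol; y_G = 35.06 / 91.42 = 0.3835.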